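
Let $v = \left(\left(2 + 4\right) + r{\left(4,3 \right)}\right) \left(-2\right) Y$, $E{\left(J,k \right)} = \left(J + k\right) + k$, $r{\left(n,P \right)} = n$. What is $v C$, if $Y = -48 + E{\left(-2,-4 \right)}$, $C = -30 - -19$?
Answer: $-12760$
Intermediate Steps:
$C = -11$ ($C = -30 + 19 = -11$)
$E{\left(J,k \right)} = J + 2 k$
$Y = -58$ ($Y = -48 + \left(-2 + 2 \left(-4\right)\right) = -48 - 10 = -58$)
$v = 1160$ ($v = \left(\left(2 + 4\right) + 4\right) \left(-2\right) \left(-58\right) = \left(6 + 4\right) \left(-2\right) \left(-58\right) = 10 \left(-2\right) \left(-58\right) = \left(-20\right) \left(-58\right) = 1160$)
$v C = 1160 \left(-11\right) = -12760$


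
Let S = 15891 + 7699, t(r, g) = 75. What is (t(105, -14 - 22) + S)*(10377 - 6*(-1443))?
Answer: 450463275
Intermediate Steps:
S = 23590
(t(105, -14 - 22) + S)*(10377 - 6*(-1443)) = (75 + 23590)*(10377 - 6*(-1443)) = 23665*(10377 + 8658) = 23665*19035 = 450463275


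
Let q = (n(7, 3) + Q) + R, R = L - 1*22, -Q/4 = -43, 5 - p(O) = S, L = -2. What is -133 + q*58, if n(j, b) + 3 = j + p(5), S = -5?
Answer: 9263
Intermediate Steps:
p(O) = 10 (p(O) = 5 - 1*(-5) = 5 + 5 = 10)
n(j, b) = 7 + j (n(j, b) = -3 + (j + 10) = -3 + (10 + j) = 7 + j)
Q = 172 (Q = -4*(-43) = 172)
R = -24 (R = -2 - 1*22 = -2 - 22 = -24)
q = 162 (q = ((7 + 7) + 172) - 24 = (14 + 172) - 24 = 186 - 24 = 162)
-133 + q*58 = -133 + 162*58 = -133 + 9396 = 9263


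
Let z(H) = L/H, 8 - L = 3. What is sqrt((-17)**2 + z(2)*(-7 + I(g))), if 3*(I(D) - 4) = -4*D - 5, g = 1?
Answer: sqrt(274) ≈ 16.553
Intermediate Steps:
L = 5 (L = 8 - 1*3 = 8 - 3 = 5)
I(D) = 7/3 - 4*D/3 (I(D) = 4 + (-4*D - 5)/3 = 4 + (-5 - 4*D)/3 = 4 + (-5/3 - 4*D/3) = 7/3 - 4*D/3)
z(H) = 5/H
sqrt((-17)**2 + z(2)*(-7 + I(g))) = sqrt((-17)**2 + (5/2)*(-7 + (7/3 - 4/3*1))) = sqrt(289 + (5*(1/2))*(-7 + (7/3 - 4/3))) = sqrt(289 + 5*(-7 + 1)/2) = sqrt(289 + (5/2)*(-6)) = sqrt(289 - 15) = sqrt(274)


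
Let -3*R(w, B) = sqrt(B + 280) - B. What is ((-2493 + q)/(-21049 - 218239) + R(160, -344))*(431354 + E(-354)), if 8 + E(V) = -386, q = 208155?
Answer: -4467549964460/89733 - 3447680*I/3 ≈ -4.9787e+7 - 1.1492e+6*I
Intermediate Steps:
E(V) = -394 (E(V) = -8 - 386 = -394)
R(w, B) = -sqrt(280 + B)/3 + B/3 (R(w, B) = -(sqrt(B + 280) - B)/3 = -(sqrt(280 + B) - B)/3 = -sqrt(280 + B)/3 + B/3)
((-2493 + q)/(-21049 - 218239) + R(160, -344))*(431354 + E(-354)) = ((-2493 + 208155)/(-21049 - 218239) + (-sqrt(280 - 344)/3 + (1/3)*(-344)))*(431354 - 394) = (205662/(-239288) + (-8*I/3 - 344/3))*430960 = (205662*(-1/239288) + (-8*I/3 - 344/3))*430960 = (-102831/119644 + (-8*I/3 - 344/3))*430960 = (-102831/119644 + (-344/3 - 8*I/3))*430960 = (-41466029/358932 - 8*I/3)*430960 = -4467549964460/89733 - 3447680*I/3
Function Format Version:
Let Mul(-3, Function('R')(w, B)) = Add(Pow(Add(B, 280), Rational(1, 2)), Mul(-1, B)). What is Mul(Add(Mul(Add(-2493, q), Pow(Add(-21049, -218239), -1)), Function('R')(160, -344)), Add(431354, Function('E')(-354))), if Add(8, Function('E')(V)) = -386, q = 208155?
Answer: Add(Rational(-4467549964460, 89733), Mul(Rational(-3447680, 3), I)) ≈ Add(-4.9787e+7, Mul(-1.1492e+6, I))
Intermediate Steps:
Function('E')(V) = -394 (Function('E')(V) = Add(-8, -386) = -394)
Function('R')(w, B) = Add(Mul(Rational(-1, 3), Pow(Add(280, B), Rational(1, 2))), Mul(Rational(1, 3), B)) (Function('R')(w, B) = Mul(Rational(-1, 3), Add(Pow(Add(B, 280), Rational(1, 2)), Mul(-1, B))) = Mul(Rational(-1, 3), Add(Pow(Add(280, B), Rational(1, 2)), Mul(-1, B))) = Add(Mul(Rational(-1, 3), Pow(Add(280, B), Rational(1, 2))), Mul(Rational(1, 3), B)))
Mul(Add(Mul(Add(-2493, q), Pow(Add(-21049, -218239), -1)), Function('R')(160, -344)), Add(431354, Function('E')(-354))) = Mul(Add(Mul(Add(-2493, 208155), Pow(Add(-21049, -218239), -1)), Add(Mul(Rational(-1, 3), Pow(Add(280, -344), Rational(1, 2))), Mul(Rational(1, 3), -344))), Add(431354, -394)) = Mul(Add(Mul(205662, Pow(-239288, -1)), Add(Mul(Rational(-1, 3), Pow(-64, Rational(1, 2))), Rational(-344, 3))), 430960) = Mul(Add(Mul(205662, Rational(-1, 239288)), Add(Mul(Rational(-1, 3), Mul(8, I)), Rational(-344, 3))), 430960) = Mul(Add(Rational(-102831, 119644), Add(Mul(Rational(-8, 3), I), Rational(-344, 3))), 430960) = Mul(Add(Rational(-102831, 119644), Add(Rational(-344, 3), Mul(Rational(-8, 3), I))), 430960) = Mul(Add(Rational(-41466029, 358932), Mul(Rational(-8, 3), I)), 430960) = Add(Rational(-4467549964460, 89733), Mul(Rational(-3447680, 3), I))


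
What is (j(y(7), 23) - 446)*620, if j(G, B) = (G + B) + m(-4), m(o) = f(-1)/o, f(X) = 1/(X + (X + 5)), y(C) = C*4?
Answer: -734855/3 ≈ -2.4495e+5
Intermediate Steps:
y(C) = 4*C
f(X) = 1/(5 + 2*X) (f(X) = 1/(X + (5 + X)) = 1/(5 + 2*X))
m(o) = 1/(3*o) (m(o) = 1/((5 + 2*(-1))*o) = 1/((5 - 2)*o) = 1/(3*o))
j(G, B) = -1/12 + B + G (j(G, B) = (G + B) + (⅓)/(-4) = (B + G) + (⅓)*(-¼) = (B + G) - 1/12 = -1/12 + B + G)
(j(y(7), 23) - 446)*620 = ((-1/12 + 23 + 4*7) - 446)*620 = ((-1/12 + 23 + 28) - 446)*620 = (611/12 - 446)*620 = -4741/12*620 = -734855/3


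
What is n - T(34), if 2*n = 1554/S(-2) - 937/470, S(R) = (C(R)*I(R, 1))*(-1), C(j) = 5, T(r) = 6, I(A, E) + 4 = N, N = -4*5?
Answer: -981/1880 ≈ -0.52181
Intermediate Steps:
N = -20
I(A, E) = -24 (I(A, E) = -4 - 20 = -24)
S(R) = 120 (S(R) = (5*(-24))*(-1) = -120*(-1) = 120)
n = 10299/1880 (n = (1554/120 - 937/470)/2 = (1554*(1/120) - 937*1/470)/2 = (259/20 - 937/470)/2 = (½)*(10299/940) = 10299/1880 ≈ 5.4782)
n - T(34) = 10299/1880 - 1*6 = 10299/1880 - 6 = -981/1880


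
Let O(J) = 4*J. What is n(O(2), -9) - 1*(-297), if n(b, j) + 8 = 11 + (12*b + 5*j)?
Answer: 351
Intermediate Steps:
n(b, j) = 3 + 5*j + 12*b (n(b, j) = -8 + (11 + (12*b + 5*j)) = -8 + (11 + (5*j + 12*b)) = -8 + (11 + 5*j + 12*b) = 3 + 5*j + 12*b)
n(O(2), -9) - 1*(-297) = (3 + 5*(-9) + 12*(4*2)) - 1*(-297) = (3 - 45 + 12*8) + 297 = (3 - 45 + 96) + 297 = 54 + 297 = 351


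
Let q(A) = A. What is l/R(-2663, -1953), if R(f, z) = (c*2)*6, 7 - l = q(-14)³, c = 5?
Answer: 917/20 ≈ 45.850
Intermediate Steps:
l = 2751 (l = 7 - 1*(-14)³ = 7 - 1*(-2744) = 7 + 2744 = 2751)
R(f, z) = 60 (R(f, z) = (5*2)*6 = 10*6 = 60)
l/R(-2663, -1953) = 2751/60 = 2751*(1/60) = 917/20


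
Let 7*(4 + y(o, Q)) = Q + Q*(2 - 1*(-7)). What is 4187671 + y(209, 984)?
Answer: 29323509/7 ≈ 4.1891e+6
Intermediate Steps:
y(o, Q) = -4 + 10*Q/7 (y(o, Q) = -4 + (Q + Q*(2 - 1*(-7)))/7 = -4 + (Q + Q*(2 + 7))/7 = -4 + (Q + Q*9)/7 = -4 + (Q + 9*Q)/7 = -4 + (10*Q)/7 = -4 + 10*Q/7)
4187671 + y(209, 984) = 4187671 + (-4 + (10/7)*984) = 4187671 + (-4 + 9840/7) = 4187671 + 9812/7 = 29323509/7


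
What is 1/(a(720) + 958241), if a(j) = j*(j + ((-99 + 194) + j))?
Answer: 1/2063441 ≈ 4.8463e-7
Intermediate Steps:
a(j) = j*(95 + 2*j) (a(j) = j*(j + (95 + j)) = j*(95 + 2*j))
1/(a(720) + 958241) = 1/(720*(95 + 2*720) + 958241) = 1/(720*(95 + 1440) + 958241) = 1/(720*1535 + 958241) = 1/(1105200 + 958241) = 1/2063441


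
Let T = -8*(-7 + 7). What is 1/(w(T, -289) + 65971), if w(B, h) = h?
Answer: 1/65682 ≈ 1.5225e-5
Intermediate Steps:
T = 0 (T = -8*0 = 0)
1/(w(T, -289) + 65971) = 1/(-289 + 65971) = 1/65682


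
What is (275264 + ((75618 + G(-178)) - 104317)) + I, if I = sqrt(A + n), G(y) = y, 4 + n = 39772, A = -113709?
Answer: 246387 + 7*I*sqrt(1509) ≈ 2.4639e+5 + 271.92*I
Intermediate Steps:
n = 39768 (n = -4 + 39772 = 39768)
I = 7*I*sqrt(1509) (I = sqrt(-113709 + 39768) = sqrt(-73941) = 7*I*sqrt(1509) ≈ 271.92*I)
(275264 + ((75618 + G(-178)) - 104317)) + I = (275264 + ((75618 - 178) - 104317)) + 7*I*sqrt(1509) = (275264 + (75440 - 104317)) + 7*I*sqrt(1509) = (275264 - 28877) + 7*I*sqrt(1509) = 246387 + 7*I*sqrt(1509)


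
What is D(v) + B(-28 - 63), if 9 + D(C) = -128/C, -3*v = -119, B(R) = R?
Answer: -12284/119 ≈ -103.23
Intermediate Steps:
v = 119/3 (v = -⅓*(-119) = 119/3 ≈ 39.667)
D(C) = -9 - 128/C
D(v) + B(-28 - 63) = (-9 - 128/119/3) + (-28 - 63) = (-9 - 128*3/119) - 91 = (-9 - 384/119) - 91 = -1455/119 - 91 = -12284/119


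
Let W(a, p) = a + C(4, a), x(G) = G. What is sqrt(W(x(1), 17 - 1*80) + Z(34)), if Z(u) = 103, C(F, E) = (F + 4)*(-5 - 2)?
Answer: 4*sqrt(3) ≈ 6.9282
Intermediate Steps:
C(F, E) = -28 - 7*F (C(F, E) = (4 + F)*(-7) = -28 - 7*F)
W(a, p) = -56 + a (W(a, p) = a + (-28 - 7*4) = a + (-28 - 28) = a - 56 = -56 + a)
sqrt(W(x(1), 17 - 1*80) + Z(34)) = sqrt((-56 + 1) + 103) = sqrt(-55 + 103) = sqrt(48) = 4*sqrt(3)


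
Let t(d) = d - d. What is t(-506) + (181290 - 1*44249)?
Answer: 137041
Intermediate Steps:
t(d) = 0
t(-506) + (181290 - 1*44249) = 0 + (181290 - 1*44249) = 0 + (181290 - 44249) = 0 + 137041 = 137041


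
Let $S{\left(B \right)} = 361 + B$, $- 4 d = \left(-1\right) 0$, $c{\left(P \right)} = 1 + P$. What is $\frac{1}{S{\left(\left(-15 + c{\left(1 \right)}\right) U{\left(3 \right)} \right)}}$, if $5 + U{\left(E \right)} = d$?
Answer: $\frac{1}{426} \approx 0.0023474$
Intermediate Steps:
$d = 0$ ($d = - \frac{\left(-1\right) 0}{4} = \left(- \frac{1}{4}\right) 0 = 0$)
$U{\left(E \right)} = -5$ ($U{\left(E \right)} = -5 + 0 = -5$)
$\frac{1}{S{\left(\left(-15 + c{\left(1 \right)}\right) U{\left(3 \right)} \right)}} = \frac{1}{361 + \left(-15 + \left(1 + 1\right)\right) \left(-5\right)} = \frac{1}{361 + \left(-15 + 2\right) \left(-5\right)} = \frac{1}{361 - -65} = \frac{1}{361 + 65} = \frac{1}{426}$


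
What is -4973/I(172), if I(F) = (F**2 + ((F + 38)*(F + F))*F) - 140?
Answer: -4973/12454724 ≈ -0.00039929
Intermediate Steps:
I(F) = -140 + F**2 + 2*F**2*(38 + F) (I(F) = (F**2 + ((38 + F)*(2*F))*F) - 140 = (F**2 + (2*F*(38 + F))*F) - 140 = (F**2 + 2*F**2*(38 + F)) - 140 = -140 + F**2 + 2*F**2*(38 + F))
-4973/I(172) = -4973/(-140 + 2*172**3 + 77*172**2) = -4973/(-140 + 2*5088448 + 77*29584) = -4973/(-140 + 10176896 + 2277968) = -4973/12454724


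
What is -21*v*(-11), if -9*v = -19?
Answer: 1463/3 ≈ 487.67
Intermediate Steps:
v = 19/9 (v = -⅑*(-19) = 19/9 ≈ 2.1111)
-21*v*(-11) = -21*19/9*(-11) = -133/3*(-11) = 1463/3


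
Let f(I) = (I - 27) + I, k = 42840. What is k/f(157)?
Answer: 6120/41 ≈ 149.27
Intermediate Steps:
f(I) = -27 + 2*I (f(I) = (-27 + I) + I = -27 + 2*I)
k/f(157) = 42840/(-27 + 2*157) = 42840/(-27 + 314) = 42840/287 = 42840*(1/287) = 6120/41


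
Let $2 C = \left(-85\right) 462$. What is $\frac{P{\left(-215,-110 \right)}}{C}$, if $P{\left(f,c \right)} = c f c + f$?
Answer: $\frac{520343}{3927} \approx 132.5$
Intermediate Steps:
$P{\left(f,c \right)} = f + f c^{2}$ ($P{\left(f,c \right)} = f c^{2} + f = f + f c^{2}$)
$C = -19635$ ($C = \frac{\left(-85\right) 462}{2} = \frac{1}{2} \left(-39270\right) = -19635$)
$\frac{P{\left(-215,-110 \right)}}{C} = \frac{\left(-215\right) \left(1 + \left(-110\right)^{2}\right)}{-19635} = - 215 \left(1 + 12100\right) \left(- \frac{1}{19635}\right) = \left(-215\right) 12101 \left(- \frac{1}{19635}\right) = \left(-2601715\right) \left(- \frac{1}{19635}\right) = \frac{520343}{3927}$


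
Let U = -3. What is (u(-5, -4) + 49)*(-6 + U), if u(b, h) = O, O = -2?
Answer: -423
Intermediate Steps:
u(b, h) = -2
(u(-5, -4) + 49)*(-6 + U) = (-2 + 49)*(-6 - 3) = 47*(-9) = -423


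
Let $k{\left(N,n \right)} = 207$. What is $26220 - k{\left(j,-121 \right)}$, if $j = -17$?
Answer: $26013$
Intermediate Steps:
$26220 - k{\left(j,-121 \right)} = 26220 - 207 = 26013$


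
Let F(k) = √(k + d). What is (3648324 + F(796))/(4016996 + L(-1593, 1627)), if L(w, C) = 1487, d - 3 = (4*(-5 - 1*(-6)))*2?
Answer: 3648324/4018483 + √807/4018483 ≈ 0.90789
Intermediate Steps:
d = 11 (d = 3 + (4*(-5 - 1*(-6)))*2 = 3 + (4*(-5 + 6))*2 = 3 + (4*1)*2 = 3 + 4*2 = 3 + 8 = 11)
F(k) = √(11 + k) (F(k) = √(k + 11) = √(11 + k))
(3648324 + F(796))/(4016996 + L(-1593, 1627)) = (3648324 + √(11 + 796))/(4016996 + 1487) = (3648324 + √807)/4018483 = (3648324 + √807)*(1/4018483) = 3648324/4018483 + √807/4018483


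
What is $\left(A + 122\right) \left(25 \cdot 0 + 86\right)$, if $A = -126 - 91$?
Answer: $-8170$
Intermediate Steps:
$A = -217$ ($A = -126 - 91 = -217$)
$\left(A + 122\right) \left(25 \cdot 0 + 86\right) = \left(-217 + 122\right) \left(25 \cdot 0 + 86\right) = - 95 \left(0 + 86\right) = \left(-95\right) 86 = -8170$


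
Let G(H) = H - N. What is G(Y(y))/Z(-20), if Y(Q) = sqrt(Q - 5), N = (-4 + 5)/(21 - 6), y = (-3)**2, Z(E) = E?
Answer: -29/300 ≈ -0.096667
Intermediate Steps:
y = 9
N = 1/15 ≈ 0.066667
Y(Q) = sqrt(-5 + Q)
G(H) = -1/15 + H (G(H) = H - 1*1/15 = H - 1/15 = -1/15 + H)
G(Y(y))/Z(-20) = (-1/15 + sqrt(-5 + 9))/(-20) = (-1/15 + sqrt(4))*(-1/20) = (-1/15 + 2)*(-1/20) = (29/15)*(-1/20) = -29/300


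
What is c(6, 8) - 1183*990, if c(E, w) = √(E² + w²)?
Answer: -1171160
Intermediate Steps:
c(6, 8) - 1183*990 = √(6² + 8²) - 1183*990 = √(36 + 64) - 1171170 = √100 - 1171170 = 10 - 1171170 = -1171160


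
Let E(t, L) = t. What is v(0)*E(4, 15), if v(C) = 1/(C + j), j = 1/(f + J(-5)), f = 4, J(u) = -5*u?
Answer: 116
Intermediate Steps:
j = 1/29 (j = 1/(4 - 5*(-5)) = 1/(4 + 25) = 1/29 ≈ 0.034483)
v(C) = 1/(1/29 + C) (v(C) = 1/(C + 1/29) = 1/(1/29 + C))
v(0)*E(4, 15) = (29/(1 + 29*0))*4 = (29/(1 + 0))*4 = (29/1)*4 = (29*1)*4 = 29*4 = 116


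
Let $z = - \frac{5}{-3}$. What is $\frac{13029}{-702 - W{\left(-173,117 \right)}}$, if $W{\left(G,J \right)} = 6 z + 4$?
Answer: $- \frac{13029}{716} \approx -18.197$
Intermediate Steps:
$z = \frac{5}{3}$ ($z = \left(-5\right) \left(- \frac{1}{3}\right) = \frac{5}{3} \approx 1.6667$)
$W{\left(G,J \right)} = 14$ ($W{\left(G,J \right)} = 6 \cdot \frac{5}{3} + 4 = 10 + 4 = 14$)
$\frac{13029}{-702 - W{\left(-173,117 \right)}} = \frac{13029}{-702 - 14} = \frac{13029}{-716} = 13029 \left(- \frac{1}{716}\right) = - \frac{13029}{716}$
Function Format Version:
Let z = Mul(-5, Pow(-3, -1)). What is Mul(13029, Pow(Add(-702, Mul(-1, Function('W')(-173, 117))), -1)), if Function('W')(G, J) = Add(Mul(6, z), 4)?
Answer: Rational(-13029, 716) ≈ -18.197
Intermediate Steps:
z = Rational(5, 3) (z = Mul(-5, Rational(-1, 3)) = Rational(5, 3) ≈ 1.6667)
Function('W')(G, J) = 14 (Function('W')(G, J) = Add(Mul(6, Rational(5, 3)), 4) = Add(10, 4) = 14)
Mul(13029, Pow(Add(-702, Mul(-1, Function('W')(-173, 117))), -1)) = Mul(13029, Pow(Add(-702, Mul(-1, 14)), -1)) = Mul(13029, Pow(Add(-702, -14), -1)) = Mul(13029, Pow(-716, -1)) = Mul(13029, Rational(-1, 716)) = Rational(-13029, 716)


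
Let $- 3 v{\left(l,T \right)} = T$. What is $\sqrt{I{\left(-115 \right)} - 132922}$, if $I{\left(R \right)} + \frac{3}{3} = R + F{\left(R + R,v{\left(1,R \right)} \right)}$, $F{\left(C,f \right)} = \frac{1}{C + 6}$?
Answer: $\frac{i \sqrt{417207182}}{56} \approx 364.74 i$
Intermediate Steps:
$v{\left(l,T \right)} = - \frac{T}{3}$
$F{\left(C,f \right)} = \frac{1}{6 + C}$
$I{\left(R \right)} = -1 + R + \frac{1}{6 + 2 R}$ ($I{\left(R \right)} = -1 + \left(R + \frac{1}{6 + \left(R + R\right)}\right) = -1 + \left(R + \frac{1}{6 + 2 R}\right) = -1 + R + \frac{1}{6 + 2 R}$)
$\sqrt{I{\left(-115 \right)} - 132922} = \sqrt{\frac{\frac{1}{2} + \left(-1 - 115\right) \left(3 - 115\right)}{3 - 115} - 132922} = \sqrt{\frac{\frac{1}{2} - -12992}{-112} - 132922} = \sqrt{- \frac{\frac{1}{2} + 12992}{112} - 132922} = \sqrt{\left(- \frac{1}{112}\right) \frac{25985}{2} - 132922} = \sqrt{- \frac{25985}{224} - 132922} = \sqrt{- \frac{29800513}{224}} = \frac{i \sqrt{417207182}}{56}$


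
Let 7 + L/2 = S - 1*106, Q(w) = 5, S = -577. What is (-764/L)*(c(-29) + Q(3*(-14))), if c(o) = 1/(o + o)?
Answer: 55199/20010 ≈ 2.7586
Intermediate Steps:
L = -1380 (L = -14 + 2*(-577 - 1*106) = -14 + 2*(-577 - 106) = -14 + 2*(-683) = -14 - 1366 = -1380)
c(o) = 1/(2*o)
(-764/L)*(c(-29) + Q(3*(-14))) = (-764/(-1380))*((1/2)/(-29) + 5) = (-764*(-1/1380))*((1/2)*(-1/29) + 5) = 191*(-1/58 + 5)/345 = (191/345)*(289/58) = 55199/20010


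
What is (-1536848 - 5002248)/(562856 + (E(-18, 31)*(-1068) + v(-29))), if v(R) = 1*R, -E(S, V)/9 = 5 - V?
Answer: -6539096/312915 ≈ -20.897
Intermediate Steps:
E(S, V) = -45 + 9*V (E(S, V) = -9*(5 - V) = -45 + 9*V)
v(R) = R
(-1536848 - 5002248)/(562856 + (E(-18, 31)*(-1068) + v(-29))) = (-1536848 - 5002248)/(562856 + ((-45 + 9*31)*(-1068) - 29)) = -6539096/(562856 + ((-45 + 279)*(-1068) - 29)) = -6539096/(562856 + (234*(-1068) - 29)) = -6539096/(562856 + (-249912 - 29)) = -6539096/(562856 - 249941) = -6539096/312915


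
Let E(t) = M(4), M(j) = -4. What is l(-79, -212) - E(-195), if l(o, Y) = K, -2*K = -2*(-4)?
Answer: 0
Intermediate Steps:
E(t) = -4
K = -4 (K = -(-1)*(-4) = -½*8 = -4)
l(o, Y) = -4
l(-79, -212) - E(-195) = -4 - 1*(-4) = -4 + 4 = 0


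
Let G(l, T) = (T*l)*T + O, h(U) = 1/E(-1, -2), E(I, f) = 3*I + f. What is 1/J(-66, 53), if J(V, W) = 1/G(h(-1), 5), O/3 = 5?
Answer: 10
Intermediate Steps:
O = 15 (O = 3*5 = 15)
E(I, f) = f + 3*I
h(U) = -⅕ (h(U) = 1/(-2 + 3*(-1)) = 1/(-2 - 3) = 1/(-5) = -⅕)
G(l, T) = 15 + l*T² (G(l, T) = (T*l)*T + 15 = l*T² + 15 = 15 + l*T²)
J(V, W) = ⅒ (J(V, W) = 1/(15 - ⅕*5²) = 1/(15 - ⅕*25) = 1/(15 - 5) = 1/10 = ⅒)
1/J(-66, 53) = 1/(⅒) = 10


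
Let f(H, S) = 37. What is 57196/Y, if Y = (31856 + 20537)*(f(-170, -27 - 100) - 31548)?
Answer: -57196/1650955823 ≈ -3.4644e-5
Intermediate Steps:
Y = -1650955823 (Y = (31856 + 20537)*(37 - 31548) = 52393*(-31511) = -1650955823)
57196/Y = 57196/(-1650955823) = 57196*(-1/1650955823) = -57196/1650955823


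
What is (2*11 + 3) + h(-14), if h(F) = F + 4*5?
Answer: 31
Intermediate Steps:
h(F) = 20 + F (h(F) = F + 20 = 20 + F)
(2*11 + 3) + h(-14) = (2*11 + 3) + (20 - 14) = (22 + 3) + 6 = 25 + 6 = 31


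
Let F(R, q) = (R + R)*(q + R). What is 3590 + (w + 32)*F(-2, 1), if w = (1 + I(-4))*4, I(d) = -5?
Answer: 3654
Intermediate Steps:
F(R, q) = 2*R*(R + q) (F(R, q) = (2*R)*(R + q) = 2*R*(R + q))
w = -16 (w = (1 - 5)*4 = -4*4 = -16)
3590 + (w + 32)*F(-2, 1) = 3590 + (-16 + 32)*(2*(-2)*(-2 + 1)) = 3590 + 16*(2*(-2)*(-1)) = 3590 + 16*4 = 3590 + 64 = 3654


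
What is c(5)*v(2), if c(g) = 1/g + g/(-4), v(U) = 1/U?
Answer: -21/40 ≈ -0.52500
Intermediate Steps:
v(U) = 1/U
c(g) = 1/g - g/4 (c(g) = 1/g + g*(-¼) = 1/g - g/4)
c(5)*v(2) = (1/5 - ¼*5)/2 = (⅕ - 5/4)*(½) = -21/20*½ = -21/40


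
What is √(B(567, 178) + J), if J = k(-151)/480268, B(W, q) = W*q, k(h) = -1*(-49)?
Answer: √5819830978430539/240134 ≈ 317.69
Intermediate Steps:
k(h) = 49
J = 49/480268 ≈ 0.00010203
√(B(567, 178) + J) = √(567*178 + 49/480268) = √(100926 + 49/480268) = √(48471528217/480268) = √5819830978430539/240134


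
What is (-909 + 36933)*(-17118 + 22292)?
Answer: 186388176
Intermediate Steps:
(-909 + 36933)*(-17118 + 22292) = 36024*5174 = 186388176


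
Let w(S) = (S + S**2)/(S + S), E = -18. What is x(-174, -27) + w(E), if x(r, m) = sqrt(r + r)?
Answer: -17/2 + 2*I*sqrt(87) ≈ -8.5 + 18.655*I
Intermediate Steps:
x(r, m) = sqrt(2)*sqrt(r) (x(r, m) = sqrt(2*r) = sqrt(2)*sqrt(r))
w(S) = (S + S**2)/(2*S) (w(S) = (S + S**2)/((2*S)) = (S + S**2)*(1/(2*S)) = (S + S**2)/(2*S))
x(-174, -27) + w(E) = sqrt(2)*sqrt(-174) + (1/2 + (1/2)*(-18)) = sqrt(2)*(I*sqrt(174)) + (1/2 - 9) = 2*I*sqrt(87) - 17/2 = -17/2 + 2*I*sqrt(87)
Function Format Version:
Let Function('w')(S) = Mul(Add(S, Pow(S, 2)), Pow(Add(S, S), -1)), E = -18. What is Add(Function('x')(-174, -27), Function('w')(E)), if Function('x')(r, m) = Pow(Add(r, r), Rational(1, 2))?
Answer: Add(Rational(-17, 2), Mul(2, I, Pow(87, Rational(1, 2)))) ≈ Add(-8.5000, Mul(18.655, I))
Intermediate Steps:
Function('x')(r, m) = Mul(Pow(2, Rational(1, 2)), Pow(r, Rational(1, 2))) (Function('x')(r, m) = Pow(Mul(2, r), Rational(1, 2)) = Mul(Pow(2, Rational(1, 2)), Pow(r, Rational(1, 2))))
Function('w')(S) = Mul(Rational(1, 2), Pow(S, -1), Add(S, Pow(S, 2))) (Function('w')(S) = Mul(Add(S, Pow(S, 2)), Pow(Mul(2, S), -1)) = Mul(Add(S, Pow(S, 2)), Mul(Rational(1, 2), Pow(S, -1))) = Mul(Rational(1, 2), Pow(S, -1), Add(S, Pow(S, 2))))
Add(Function('x')(-174, -27), Function('w')(E)) = Add(Mul(Pow(2, Rational(1, 2)), Pow(-174, Rational(1, 2))), Add(Rational(1, 2), Mul(Rational(1, 2), -18))) = Add(Mul(Pow(2, Rational(1, 2)), Mul(I, Pow(174, Rational(1, 2)))), Add(Rational(1, 2), -9)) = Add(Mul(2, I, Pow(87, Rational(1, 2))), Rational(-17, 2)) = Add(Rational(-17, 2), Mul(2, I, Pow(87, Rational(1, 2))))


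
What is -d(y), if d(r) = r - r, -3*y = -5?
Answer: 0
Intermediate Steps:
y = 5/3 (y = -⅓*(-5) = 5/3 ≈ 1.6667)
d(r) = 0
-d(y) = -1*0 = 0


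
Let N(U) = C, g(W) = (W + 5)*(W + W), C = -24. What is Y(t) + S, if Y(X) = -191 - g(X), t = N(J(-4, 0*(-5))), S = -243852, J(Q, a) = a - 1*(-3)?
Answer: -244955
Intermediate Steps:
J(Q, a) = 3 + a (J(Q, a) = a + 3 = 3 + a)
g(W) = 2*W*(5 + W) (g(W) = (5 + W)*(2*W) = 2*W*(5 + W))
N(U) = -24
t = -24
Y(X) = -191 - 2*X*(5 + X)
Y(t) + S = (-191 - 2*(-24)*(5 - 24)) - 243852 = (-191 - 2*(-24)*(-19)) - 243852 = (-191 - 912) - 243852 = -1103 - 243852 = -244955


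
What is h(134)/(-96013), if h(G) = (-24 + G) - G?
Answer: 24/96013 ≈ 0.00024997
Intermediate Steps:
h(G) = -24
h(134)/(-96013) = -24/(-96013) = -24*(-1/96013) = 24/96013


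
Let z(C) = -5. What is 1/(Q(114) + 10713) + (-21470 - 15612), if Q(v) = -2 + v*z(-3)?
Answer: -376048561/10141 ≈ -37082.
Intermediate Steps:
Q(v) = -2 - 5*v (Q(v) = -2 + v*(-5) = -2 - 5*v)
1/(Q(114) + 10713) + (-21470 - 15612) = 1/((-2 - 5*114) + 10713) + (-21470 - 15612) = 1/((-2 - 570) + 10713) - 37082 = 1/(-572 + 10713) - 37082 = 1/10141 - 37082 = -376048561/10141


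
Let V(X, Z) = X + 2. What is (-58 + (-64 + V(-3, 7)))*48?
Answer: -5904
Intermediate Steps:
V(X, Z) = 2 + X
(-58 + (-64 + V(-3, 7)))*48 = (-58 + (-64 + (2 - 3)))*48 = (-58 + (-64 - 1))*48 = (-58 - 65)*48 = -123*48 = -5904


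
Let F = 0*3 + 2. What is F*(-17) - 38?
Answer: -72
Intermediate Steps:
F = 2 (F = 0 + 2 = 2)
F*(-17) - 38 = 2*(-17) - 38 = -34 - 38 = -72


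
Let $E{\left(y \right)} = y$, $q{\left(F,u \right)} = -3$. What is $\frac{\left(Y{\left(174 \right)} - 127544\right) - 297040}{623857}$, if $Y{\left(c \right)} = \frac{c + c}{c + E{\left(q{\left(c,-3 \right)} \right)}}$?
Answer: $- \frac{24201172}{35559849} \approx -0.68058$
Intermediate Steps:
$Y{\left(c \right)} = \frac{2 c}{-3 + c}$ ($Y{\left(c \right)} = \frac{c + c}{c - 3} = \frac{2 c}{-3 + c}$)
$\frac{\left(Y{\left(174 \right)} - 127544\right) - 297040}{623857} = \frac{\left(2 \cdot 174 \frac{1}{-3 + 174} - 127544\right) - 297040}{623857} = \left(\left(2 \cdot 174 \cdot \frac{1}{171} - 127544\right) - 297040\right) \frac{1}{623857} = \left(\left(\frac{116}{57} - 127544\right) - 297040\right) \frac{1}{623857} = \left(- \frac{7269892}{57} - 297040\right) \frac{1}{623857} = \left(- \frac{24201172}{57}\right) \frac{1}{623857} = - \frac{24201172}{35559849}$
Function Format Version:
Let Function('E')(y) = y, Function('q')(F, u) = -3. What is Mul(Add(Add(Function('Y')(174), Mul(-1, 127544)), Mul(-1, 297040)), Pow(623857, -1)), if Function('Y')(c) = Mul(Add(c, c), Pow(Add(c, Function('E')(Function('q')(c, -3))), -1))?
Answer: Rational(-24201172, 35559849) ≈ -0.68058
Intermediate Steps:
Function('Y')(c) = Mul(2, c, Pow(Add(-3, c), -1)) (Function('Y')(c) = Mul(Add(c, c), Pow(Add(c, -3), -1)) = Mul(Mul(2, c), Pow(Add(-3, c), -1)) = Mul(2, c, Pow(Add(-3, c), -1)))
Mul(Add(Add(Function('Y')(174), Mul(-1, 127544)), Mul(-1, 297040)), Pow(623857, -1)) = Mul(Add(Add(Mul(2, 174, Pow(Add(-3, 174), -1)), Mul(-1, 127544)), Mul(-1, 297040)), Pow(623857, -1)) = Mul(Add(Add(Mul(2, 174, Pow(171, -1)), -127544), -297040), Rational(1, 623857)) = Mul(Add(Add(Mul(2, 174, Rational(1, 171)), -127544), -297040), Rational(1, 623857)) = Mul(Add(Add(Rational(116, 57), -127544), -297040), Rational(1, 623857)) = Mul(Add(Rational(-7269892, 57), -297040), Rational(1, 623857)) = Mul(Rational(-24201172, 57), Rational(1, 623857)) = Rational(-24201172, 35559849)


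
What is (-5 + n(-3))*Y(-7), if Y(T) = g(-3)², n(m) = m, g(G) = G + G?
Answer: -288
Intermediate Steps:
g(G) = 2*G
Y(T) = 36 (Y(T) = (2*(-3))² = (-6)² = 36)
(-5 + n(-3))*Y(-7) = (-5 - 3)*36 = -8*36 = -288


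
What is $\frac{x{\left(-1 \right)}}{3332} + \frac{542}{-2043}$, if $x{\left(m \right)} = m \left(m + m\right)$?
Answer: $- \frac{900929}{3403638} \approx -0.2647$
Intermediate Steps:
$x{\left(m \right)} = 2 m^{2}$ ($x{\left(m \right)} = m 2 m = 2 m^{2}$)
$\frac{x{\left(-1 \right)}}{3332} + \frac{542}{-2043} = \frac{2 \left(-1\right)^{2}}{3332} + \frac{542}{-2043} = 2 \cdot 1 \cdot \frac{1}{3332} + 542 \left(- \frac{1}{2043}\right) = 2 \cdot \frac{1}{3332} - \frac{542}{2043} = \frac{1}{1666} - \frac{542}{2043} = - \frac{900929}{3403638}$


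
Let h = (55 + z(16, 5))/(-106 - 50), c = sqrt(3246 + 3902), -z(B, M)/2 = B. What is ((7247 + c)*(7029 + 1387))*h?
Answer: -350696824/39 - 96784*sqrt(1787)/39 ≈ -9.0971e+6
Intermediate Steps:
z(B, M) = -2*B
c = 2*sqrt(1787) (c = sqrt(7148) = 2*sqrt(1787) ≈ 84.546)
h = -23/156 (h = (55 - 2*16)/(-106 - 50) = (55 - 32)/(-156) = 23*(-1/156) = -23/156 ≈ -0.14744)
((7247 + c)*(7029 + 1387))*h = ((7247 + 2*sqrt(1787))*(7029 + 1387))*(-23/156) = ((7247 + 2*sqrt(1787))*8416)*(-23/156) = (60990752 + 16832*sqrt(1787))*(-23/156) = -350696824/39 - 96784*sqrt(1787)/39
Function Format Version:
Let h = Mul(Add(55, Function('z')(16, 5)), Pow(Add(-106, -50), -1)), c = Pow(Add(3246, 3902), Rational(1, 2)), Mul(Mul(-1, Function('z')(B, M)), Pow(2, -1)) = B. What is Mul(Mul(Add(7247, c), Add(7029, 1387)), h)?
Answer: Add(Rational(-350696824, 39), Mul(Rational(-96784, 39), Pow(1787, Rational(1, 2)))) ≈ -9.0971e+6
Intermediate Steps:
Function('z')(B, M) = Mul(-2, B)
c = Mul(2, Pow(1787, Rational(1, 2))) (c = Pow(7148, Rational(1, 2)) = Mul(2, Pow(1787, Rational(1, 2))) ≈ 84.546)
h = Rational(-23, 156) (h = Mul(Add(55, Mul(-2, 16)), Pow(Add(-106, -50), -1)) = Mul(Add(55, -32), Pow(-156, -1)) = Mul(23, Rational(-1, 156)) = Rational(-23, 156) ≈ -0.14744)
Mul(Mul(Add(7247, c), Add(7029, 1387)), h) = Mul(Mul(Add(7247, Mul(2, Pow(1787, Rational(1, 2)))), Add(7029, 1387)), Rational(-23, 156)) = Mul(Mul(Add(7247, Mul(2, Pow(1787, Rational(1, 2)))), 8416), Rational(-23, 156)) = Mul(Add(60990752, Mul(16832, Pow(1787, Rational(1, 2)))), Rational(-23, 156)) = Add(Rational(-350696824, 39), Mul(Rational(-96784, 39), Pow(1787, Rational(1, 2))))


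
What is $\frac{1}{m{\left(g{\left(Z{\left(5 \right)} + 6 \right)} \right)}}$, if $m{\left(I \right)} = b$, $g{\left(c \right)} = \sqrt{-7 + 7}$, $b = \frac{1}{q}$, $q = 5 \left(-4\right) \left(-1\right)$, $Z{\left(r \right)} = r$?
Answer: $20$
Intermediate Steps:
$q = 20$ ($q = \left(-20\right) \left(-1\right) = 20$)
$b = \frac{1}{20} \approx 0.05$
$g{\left(c \right)} = 0$ ($g{\left(c \right)} = \sqrt{0} = 0$)
$m{\left(I \right)} = \frac{1}{20}$
$\frac{1}{m{\left(g{\left(Z{\left(5 \right)} + 6 \right)} \right)}} = \frac{1}{\frac{1}{20}} = 20$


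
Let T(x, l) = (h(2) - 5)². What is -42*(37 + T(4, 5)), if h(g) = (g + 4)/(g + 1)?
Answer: -1932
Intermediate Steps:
h(g) = (4 + g)/(1 + g)
T(x, l) = 9 (T(x, l) = ((4 + 2)/(1 + 2) - 5)² = (6/3 - 5)² = ((⅓)*6 - 5)² = (2 - 5)² = (-3)² = 9)
-42*(37 + T(4, 5)) = -42*(37 + 9) = -42*46 = -1932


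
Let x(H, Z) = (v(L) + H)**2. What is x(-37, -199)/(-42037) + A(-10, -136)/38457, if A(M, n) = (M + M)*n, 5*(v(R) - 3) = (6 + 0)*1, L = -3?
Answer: 1824176528/40415422725 ≈ 0.045136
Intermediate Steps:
v(R) = 21/5 (v(R) = 3 + ((6 + 0)*1)/5 = 3 + (6*1)/5 = 3 + (1/5)*6 = 3 + 6/5 = 21/5)
A(M, n) = 2*M*n (A(M, n) = (2*M)*n = 2*M*n)
x(H, Z) = (21/5 + H)**2
x(-37, -199)/(-42037) + A(-10, -136)/38457 = ((21 + 5*(-37))**2/25)/(-42037) + (2*(-10)*(-136))/38457 = ((21 - 185)**2/25)*(-1/42037) + 2720*(1/38457) = ((1/25)*(-164)**2)*(-1/42037) + 2720/38457 = ((1/25)*26896)*(-1/42037) + 2720/38457 = (26896/25)*(-1/42037) + 2720/38457 = -26896/1050925 + 2720/38457 = 1824176528/40415422725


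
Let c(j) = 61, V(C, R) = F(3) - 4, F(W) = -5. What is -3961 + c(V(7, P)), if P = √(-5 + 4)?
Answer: -3900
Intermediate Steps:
P = I (P = √(-1) = I ≈ 1.0*I)
V(C, R) = -9 (V(C, R) = -5 - 4 = -9)
-3961 + c(V(7, P)) = -3961 + 61 = -3900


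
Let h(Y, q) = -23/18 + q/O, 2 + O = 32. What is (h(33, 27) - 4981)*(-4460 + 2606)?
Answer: 46177372/5 ≈ 9.2355e+6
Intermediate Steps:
O = 30 (O = -2 + 32 = 30)
h(Y, q) = -23/18 + q/30
(h(33, 27) - 4981)*(-4460 + 2606) = ((-23/18 + (1/30)*27) - 4981)*(-4460 + 2606) = ((-23/18 + 9/10) - 4981)*(-1854) = (-17/45 - 4981)*(-1854) = -224162/45*(-1854) = 46177372/5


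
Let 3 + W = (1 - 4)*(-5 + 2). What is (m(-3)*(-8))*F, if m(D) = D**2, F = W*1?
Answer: -432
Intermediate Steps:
W = 6 (W = -3 + (1 - 4)*(-5 + 2) = -3 - 3*(-3) = -3 + 9 = 6)
F = 6 (F = 6*1 = 6)
(m(-3)*(-8))*F = ((-3)**2*(-8))*6 = (9*(-8))*6 = -72*6 = -432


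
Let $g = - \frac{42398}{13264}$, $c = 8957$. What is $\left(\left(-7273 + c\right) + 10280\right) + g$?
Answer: $\frac{79324049}{6632} \approx 11961.0$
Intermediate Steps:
$g = - \frac{21199}{6632}$ ($g = \left(-42398\right) \frac{1}{13264} = - \frac{21199}{6632} \approx -3.1965$)
$\left(\left(-7273 + c\right) + 10280\right) + g = \left(\left(-7273 + 8957\right) + 10280\right) - \frac{21199}{6632} = \left(1684 + 10280\right) - \frac{21199}{6632} = 11964 - \frac{21199}{6632} = \frac{79324049}{6632}$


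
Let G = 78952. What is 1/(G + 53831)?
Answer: 1/132783 ≈ 7.5311e-6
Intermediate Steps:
1/(G + 53831) = 1/(78952 + 53831) = 1/132783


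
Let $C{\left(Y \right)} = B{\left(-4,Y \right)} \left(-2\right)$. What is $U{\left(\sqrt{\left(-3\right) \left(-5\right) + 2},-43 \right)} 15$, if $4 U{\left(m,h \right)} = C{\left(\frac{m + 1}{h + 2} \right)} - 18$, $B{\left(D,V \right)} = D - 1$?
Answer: $-30$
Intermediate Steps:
$B{\left(D,V \right)} = -1 + D$
$C{\left(Y \right)} = 10$ ($C{\left(Y \right)} = \left(-1 - 4\right) \left(-2\right) = \left(-5\right) \left(-2\right) = 10$)
$U{\left(m,h \right)} = -2$ ($U{\left(m,h \right)} = \frac{10 - 18}{4} = \frac{1}{4} \left(-8\right) = -2$)
$U{\left(\sqrt{\left(-3\right) \left(-5\right) + 2},-43 \right)} 15 = \left(-2\right) 15 = -30$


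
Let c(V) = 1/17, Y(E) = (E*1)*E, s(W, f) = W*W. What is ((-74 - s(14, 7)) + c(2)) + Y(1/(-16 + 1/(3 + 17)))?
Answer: -466974429/1729937 ≈ -269.94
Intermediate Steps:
s(W, f) = W²
Y(E) = E² (Y(E) = E*E = E²)
c(V) = 1/17
((-74 - s(14, 7)) + c(2)) + Y(1/(-16 + 1/(3 + 17))) = ((-74 - 1*14²) + 1/17) + (1/(-16 + 1/(3 + 17)))² = ((-74 - 1*196) + 1/17) + (1/(-16 + 1/20))² = ((-74 - 196) + 1/17) + (1/(-16 + 1/20))² = (-270 + 1/17) + (1/(-319/20))² = -4589/17 + (-20/319)² = -4589/17 + 400/101761 = -466974429/1729937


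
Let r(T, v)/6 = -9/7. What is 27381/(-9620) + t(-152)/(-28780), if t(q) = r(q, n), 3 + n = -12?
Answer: -275782839/96902260 ≈ -2.8460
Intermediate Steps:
n = -15 (n = -3 - 12 = -15)
r(T, v) = -54/7 (r(T, v) = 6*(-9/7) = -54/7)
t(q) = -54/7
27381/(-9620) + t(-152)/(-28780) = 27381/(-9620) - 54/7/(-28780) = 27381*(-1/9620) - 54/7*(-1/28780) = -27381/9620 + 27/100730 = -275782839/96902260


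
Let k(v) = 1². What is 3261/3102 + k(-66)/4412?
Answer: 2398439/2281004 ≈ 1.0515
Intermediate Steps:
k(v) = 1
3261/3102 + k(-66)/4412 = 3261/3102 + 1/4412 = 3261*(1/3102) + 1*(1/4412) = 1087/1034 + 1/4412 = 2398439/2281004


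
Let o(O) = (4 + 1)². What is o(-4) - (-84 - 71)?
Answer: 180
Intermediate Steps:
o(O) = 25 (o(O) = 5² = 25)
o(-4) - (-84 - 71) = 25 - (-84 - 71) = 25 - 1*(-155) = 25 + 155 = 180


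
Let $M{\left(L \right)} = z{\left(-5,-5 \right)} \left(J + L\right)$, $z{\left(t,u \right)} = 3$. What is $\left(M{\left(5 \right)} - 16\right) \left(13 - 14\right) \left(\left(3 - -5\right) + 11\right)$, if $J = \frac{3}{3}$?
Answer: $-38$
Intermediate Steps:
$J = 1$ ($J = 3 \cdot \frac{1}{3} = 1$)
$M{\left(L \right)} = 3 + 3 L$ ($M{\left(L \right)} = 3 \left(1 + L\right) = 3 + 3 L$)
$\left(M{\left(5 \right)} - 16\right) \left(13 - 14\right) \left(\left(3 - -5\right) + 11\right) = \left(\left(3 + 3 \cdot 5\right) - 16\right) \left(13 - 14\right) \left(\left(3 - -5\right) + 11\right) = \left(\left(3 + 15\right) - 16\right) \left(- (\left(3 + 5\right) + 11)\right) = \left(18 - 16\right) \left(- (8 + 11)\right) = 2 \left(\left(-1\right) 19\right) = 2 \left(-19\right) = -38$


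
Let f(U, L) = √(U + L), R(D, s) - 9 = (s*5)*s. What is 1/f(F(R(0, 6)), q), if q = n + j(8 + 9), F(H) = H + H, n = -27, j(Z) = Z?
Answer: √23/92 ≈ 0.052129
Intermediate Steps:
R(D, s) = 9 + 5*s² (R(D, s) = 9 + (s*5)*s = 9 + (5*s)*s = 9 + 5*s²)
F(H) = 2*H
q = -10 (q = -27 + (8 + 9) = -27 + 17 = -10)
f(U, L) = √(L + U)
1/f(F(R(0, 6)), q) = 1/(√(-10 + 2*(9 + 5*6²))) = 1/(√(-10 + 2*(9 + 5*36))) = 1/(√(-10 + 2*(9 + 180))) = 1/(√(-10 + 2*189)) = 1/(√(-10 + 378)) = 1/(√368) = 1/(4*√23) = √23/92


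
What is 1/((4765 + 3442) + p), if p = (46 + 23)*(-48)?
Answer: 1/4895 ≈ 0.00020429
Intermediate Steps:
p = -3312 (p = 69*(-48) = -3312)
1/((4765 + 3442) + p) = 1/((4765 + 3442) - 3312) = 1/(8207 - 3312) = 1/4895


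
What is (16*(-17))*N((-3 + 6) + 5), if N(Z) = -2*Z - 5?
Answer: 5712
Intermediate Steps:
N(Z) = -5 - 2*Z
(16*(-17))*N((-3 + 6) + 5) = (16*(-17))*(-5 - 2*((-3 + 6) + 5)) = -272*(-5 - 2*(3 + 5)) = -272*(-5 - 2*8) = -272*(-5 - 16) = -272*(-21) = 5712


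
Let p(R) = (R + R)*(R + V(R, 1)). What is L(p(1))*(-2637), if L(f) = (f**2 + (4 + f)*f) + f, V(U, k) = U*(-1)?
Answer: 0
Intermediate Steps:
V(U, k) = -U
p(R) = 0 (p(R) = (R + R)*(R - R) = (2*R)*0 = 0)
L(f) = f + f**2 + f*(4 + f) (L(f) = (f**2 + f*(4 + f)) + f = f + f**2 + f*(4 + f))
L(p(1))*(-2637) = (0*(5 + 2*0))*(-2637) = (0*(5 + 0))*(-2637) = (0*5)*(-2637) = 0*(-2637) = 0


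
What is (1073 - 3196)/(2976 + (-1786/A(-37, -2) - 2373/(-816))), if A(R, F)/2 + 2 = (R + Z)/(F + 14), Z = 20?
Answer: -23675696/36135535 ≈ -0.65519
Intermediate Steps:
A(R, F) = -4 + 2*(20 + R)/(14 + F) (A(R, F) = -4 + 2*((R + 20)/(F + 14)) = -4 + 2*((20 + R)/(14 + F)) = -4 + 2*(20 + R)/(14 + F))
(1073 - 3196)/(2976 + (-1786/A(-37, -2) - 2373/(-816))) = (1073 - 3196)/(2976 + (-1786*(14 - 2)/(2*(-8 - 37 - 2*(-2))) - 2373/(-816))) = -2123/(2976 + (-1786*6/(-8 - 37 + 4) - 2373*(-1/816))) = -2123/(2976 + (-1786/(2*(1/12)*(-41)) + 791/272)) = -2123/(2976 + (-1786/(-41/6) + 791/272)) = -2123/(2976 + (-1786*(-6/41) + 791/272)) = -2123/(2976 + (10716/41 + 791/272)) = -2123/(2976 + 2947183/11152) = -2123/36135535/11152 = -2123*11152/36135535 = -23675696/36135535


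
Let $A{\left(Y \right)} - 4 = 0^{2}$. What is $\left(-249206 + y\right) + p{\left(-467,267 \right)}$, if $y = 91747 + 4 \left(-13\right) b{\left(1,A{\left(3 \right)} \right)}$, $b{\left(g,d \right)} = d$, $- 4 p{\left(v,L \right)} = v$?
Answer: $- \frac{630201}{4} \approx -1.5755 \cdot 10^{5}$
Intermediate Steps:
$p{\left(v,L \right)} = - \frac{v}{4}$
$A{\left(Y \right)} = 4$ ($A{\left(Y \right)} = 4 + 0^{2} = 4 + 0 = 4$)
$y = 91539$ ($y = 91747 + 4 \left(-13\right) 4 = 91747 - 208 = 91539$)
$\left(-249206 + y\right) + p{\left(-467,267 \right)} = \left(-249206 + 91539\right) - - \frac{467}{4} = -157667 + \frac{467}{4} = - \frac{630201}{4}$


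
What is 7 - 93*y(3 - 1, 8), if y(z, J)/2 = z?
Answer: -365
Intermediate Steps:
y(z, J) = 2*z
7 - 93*y(3 - 1, 8) = 7 - 186*(3 - 1) = 7 - 186*2 = 7 - 93*4 = 7 - 372 = -365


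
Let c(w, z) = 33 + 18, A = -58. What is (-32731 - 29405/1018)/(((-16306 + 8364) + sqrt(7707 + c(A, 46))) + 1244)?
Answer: 111687686487/22831422014 + 100048689*sqrt(862)/45662844028 ≈ 4.9562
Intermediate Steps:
c(w, z) = 51
(-32731 - 29405/1018)/(((-16306 + 8364) + sqrt(7707 + c(A, 46))) + 1244) = (-32731 - 29405/1018)/(((-16306 + 8364) + sqrt(7707 + 51)) + 1244) = (-32731 - 29405*1/1018)/((-7942 + sqrt(7758)) + 1244) = (-32731 - 29405/1018)/((-7942 + 3*sqrt(862)) + 1244) = -33349563/(1018*(-6698 + 3*sqrt(862)))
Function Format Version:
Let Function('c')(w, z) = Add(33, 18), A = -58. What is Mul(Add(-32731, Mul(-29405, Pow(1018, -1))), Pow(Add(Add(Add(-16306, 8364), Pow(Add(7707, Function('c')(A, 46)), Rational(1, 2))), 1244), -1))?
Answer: Add(Rational(111687686487, 22831422014), Mul(Rational(100048689, 45662844028), Pow(862, Rational(1, 2)))) ≈ 4.9562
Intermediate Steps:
Function('c')(w, z) = 51
Mul(Add(-32731, Mul(-29405, Pow(1018, -1))), Pow(Add(Add(Add(-16306, 8364), Pow(Add(7707, Function('c')(A, 46)), Rational(1, 2))), 1244), -1)) = Mul(Add(-32731, Mul(-29405, Pow(1018, -1))), Pow(Add(Add(Add(-16306, 8364), Pow(Add(7707, 51), Rational(1, 2))), 1244), -1)) = Mul(Add(-32731, Mul(-29405, Rational(1, 1018))), Pow(Add(Add(-7942, Pow(7758, Rational(1, 2))), 1244), -1)) = Mul(Add(-32731, Rational(-29405, 1018)), Pow(Add(Add(-7942, Mul(3, Pow(862, Rational(1, 2)))), 1244), -1)) = Mul(Rational(-33349563, 1018), Pow(Add(-6698, Mul(3, Pow(862, Rational(1, 2)))), -1))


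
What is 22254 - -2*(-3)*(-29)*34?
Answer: 28170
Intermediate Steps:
22254 - -2*(-3)*(-29)*34 = 22254 - 6*(-29)*34 = 22254 - (-174)*34 = 22254 - 1*(-5916) = 22254 + 5916 = 28170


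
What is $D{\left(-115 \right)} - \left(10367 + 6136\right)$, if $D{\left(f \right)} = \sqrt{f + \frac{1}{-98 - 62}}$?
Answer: $-16503 + \frac{i \sqrt{184010}}{40} \approx -16503.0 + 10.724 i$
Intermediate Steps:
$D{\left(f \right)} = \sqrt{- \frac{1}{160} + f}$ ($D{\left(f \right)} = \sqrt{f + \frac{1}{-160}} = \sqrt{f - \frac{1}{160}} = \sqrt{- \frac{1}{160} + f}$)
$D{\left(-115 \right)} - \left(10367 + 6136\right) = \frac{\sqrt{-10 + 1600 \left(-115\right)}}{40} - \left(10367 + 6136\right) = \frac{\sqrt{-10 - 184000}}{40} - 16503 = \frac{\sqrt{-184010}}{40} - 16503 = \frac{i \sqrt{184010}}{40} - 16503 = -16503 + \frac{i \sqrt{184010}}{40}$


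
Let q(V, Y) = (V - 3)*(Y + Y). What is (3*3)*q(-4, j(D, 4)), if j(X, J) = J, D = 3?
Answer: -504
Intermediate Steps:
q(V, Y) = 2*Y*(-3 + V) (q(V, Y) = (-3 + V)*(2*Y) = 2*Y*(-3 + V))
(3*3)*q(-4, j(D, 4)) = (3*3)*(2*4*(-3 - 4)) = 9*(2*4*(-7)) = 9*(-56) = -504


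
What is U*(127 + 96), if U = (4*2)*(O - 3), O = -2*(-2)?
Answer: 1784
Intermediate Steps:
O = 4
U = 8 (U = (4*2)*(4 - 3) = 8*1 = 8)
U*(127 + 96) = 8*(127 + 96) = 8*223 = 1784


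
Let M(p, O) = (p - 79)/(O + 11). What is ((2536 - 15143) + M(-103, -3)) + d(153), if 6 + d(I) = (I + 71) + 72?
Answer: -49359/4 ≈ -12340.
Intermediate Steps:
M(p, O) = (-79 + p)/(11 + O)
d(I) = 137 + I (d(I) = -6 + ((I + 71) + 72) = -6 + ((71 + I) + 72) = -6 + (143 + I) = 137 + I)
((2536 - 15143) + M(-103, -3)) + d(153) = ((2536 - 15143) + (-79 - 103)/(11 - 3)) + (137 + 153) = (-12607 - 182/8) + 290 = (-12607 + (⅛)*(-182)) + 290 = (-12607 - 91/4) + 290 = -50519/4 + 290 = -49359/4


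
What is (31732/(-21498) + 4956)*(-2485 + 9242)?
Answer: 359851994746/10749 ≈ 3.3478e+7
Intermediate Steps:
(31732/(-21498) + 4956)*(-2485 + 9242) = (31732*(-1/21498) + 4956)*6757 = (-15866/10749 + 4956)*6757 = (53256178/10749)*6757 = 359851994746/10749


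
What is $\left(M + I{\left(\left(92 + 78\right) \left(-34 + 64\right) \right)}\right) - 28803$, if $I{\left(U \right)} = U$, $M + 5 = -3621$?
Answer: $-27329$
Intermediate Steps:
$M = -3626$ ($M = -5 - 3621 = -3626$)
$\left(M + I{\left(\left(92 + 78\right) \left(-34 + 64\right) \right)}\right) - 28803 = \left(-3626 + \left(92 + 78\right) \left(-34 + 64\right)\right) - 28803 = \left(-3626 + 170 \cdot 30\right) - 28803 = \left(-3626 + 5100\right) - 28803 = 1474 - 28803 = -27329$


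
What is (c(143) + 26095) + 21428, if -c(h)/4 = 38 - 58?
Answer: 47603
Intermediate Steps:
c(h) = 80 (c(h) = -4*(38 - 58) = -4*(-20) = 80)
(c(143) + 26095) + 21428 = (80 + 26095) + 21428 = 26175 + 21428 = 47603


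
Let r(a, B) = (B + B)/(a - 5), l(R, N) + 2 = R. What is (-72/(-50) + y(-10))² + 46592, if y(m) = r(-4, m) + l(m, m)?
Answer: 2362239376/50625 ≈ 46662.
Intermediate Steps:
l(R, N) = -2 + R
r(a, B) = 2*B/(-5 + a) (r(a, B) = (2*B)/(-5 + a) = 2*B/(-5 + a))
y(m) = -2 + 7*m/9 (y(m) = 2*m/(-5 - 4) + (-2 + m) = 2*m/(-9) + (-2 + m) = 2*m*(-⅑) + (-2 + m) = -2*m/9 + (-2 + m) = -2 + 7*m/9)
(-72/(-50) + y(-10))² + 46592 = (-72/(-50) + (-2 + (7/9)*(-10)))² + 46592 = (-72*(-1/50) + (-2 - 70/9))² + 46592 = (36/25 - 88/9)² + 46592 = (-1876/225)² + 46592 = 3519376/50625 + 46592 = 2362239376/50625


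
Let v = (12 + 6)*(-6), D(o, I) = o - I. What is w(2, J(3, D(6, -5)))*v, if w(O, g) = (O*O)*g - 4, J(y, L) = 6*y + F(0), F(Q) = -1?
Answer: -6912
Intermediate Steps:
J(y, L) = -1 + 6*y (J(y, L) = 6*y - 1 = -1 + 6*y)
v = -108 (v = 18*(-6) = -108)
w(O, g) = -4 + g*O² (w(O, g) = O²*g - 4 = g*O² - 4 = -4 + g*O²)
w(2, J(3, D(6, -5)))*v = (-4 + (-1 + 6*3)*2²)*(-108) = (-4 + (-1 + 18)*4)*(-108) = (-4 + 17*4)*(-108) = (-4 + 68)*(-108) = 64*(-108) = -6912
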